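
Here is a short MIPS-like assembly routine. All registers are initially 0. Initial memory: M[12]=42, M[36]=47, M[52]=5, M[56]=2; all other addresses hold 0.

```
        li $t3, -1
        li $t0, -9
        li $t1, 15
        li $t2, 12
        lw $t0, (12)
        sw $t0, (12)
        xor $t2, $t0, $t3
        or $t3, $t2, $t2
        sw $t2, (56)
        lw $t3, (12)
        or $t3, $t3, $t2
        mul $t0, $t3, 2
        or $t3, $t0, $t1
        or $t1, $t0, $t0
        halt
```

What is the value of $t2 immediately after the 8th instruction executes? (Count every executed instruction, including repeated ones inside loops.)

-43

li $t3, -1 → $t3=-1
li $t0, -9 → $t0=-9
li $t1, 15 → $t1=15
li $t2, 12 → $t2=12
lw $t0, (12) → $t0=M[12]=42
sw $t0, (12) → M[12]=42
xor $t2, $t0, $t3 → $t2=42^(-1)=-43
or $t3, $t2, $t2 → $t3=(-43)|(-43)=-43
After step 8: $t2 = -43.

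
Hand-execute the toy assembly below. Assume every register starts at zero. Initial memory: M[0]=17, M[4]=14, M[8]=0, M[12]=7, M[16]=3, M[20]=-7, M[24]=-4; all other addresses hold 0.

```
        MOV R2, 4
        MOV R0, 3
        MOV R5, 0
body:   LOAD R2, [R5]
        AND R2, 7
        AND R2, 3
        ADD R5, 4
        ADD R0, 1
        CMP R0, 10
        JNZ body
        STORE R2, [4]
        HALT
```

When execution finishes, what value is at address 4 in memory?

after MOV R2, 4: R2=4
after MOV R0, 3: R0=3
after MOV R5, 0: R5=0
after LOAD R2, [R5]: R2=M[0]=17
after AND R2, 7: R2=17&7=1
after AND R2, 3: R2=1&3=1
after ADD R5, 4: R5=0+4=4
after ADD R0, 1: R0=3+1=4
CMP R0, 10  (cmp 4,10)
JNZ body: taken
after LOAD R2, [R5]: R2=M[4]=14
after AND R2, 7: R2=14&7=6
after AND R2, 3: R2=6&3=2
after ADD R5, 4: R5=4+4=8
after ADD R0, 1: R0=4+1=5
CMP R0, 10  (cmp 5,10)
JNZ body: taken
after LOAD R2, [R5]: R2=M[8]=0
after AND R2, 7: R2=0&7=0
after AND R2, 3: R2=0&3=0
after ADD R5, 4: R5=8+4=12
after ADD R0, 1: R0=5+1=6
CMP R0, 10  (cmp 6,10)
JNZ body: taken
after LOAD R2, [R5]: R2=M[12]=7
after AND R2, 7: R2=7&7=7
after AND R2, 3: R2=7&3=3
after ADD R5, 4: R5=12+4=16
after ADD R0, 1: R0=6+1=7
CMP R0, 10  (cmp 7,10)
JNZ body: taken
after LOAD R2, [R5]: R2=M[16]=3
after AND R2, 7: R2=3&7=3
after AND R2, 3: R2=3&3=3
after ADD R5, 4: R5=16+4=20
after ADD R0, 1: R0=7+1=8
CMP R0, 10  (cmp 8,10)
JNZ body: taken
after LOAD R2, [R5]: R2=M[20]=-7
after AND R2, 7: R2=(-7)&7=1
after AND R2, 3: R2=1&3=1
after ADD R5, 4: R5=20+4=24
after ADD R0, 1: R0=8+1=9
CMP R0, 10  (cmp 9,10)
JNZ body: taken
after LOAD R2, [R5]: R2=M[24]=-4
after AND R2, 7: R2=(-4)&7=4
after AND R2, 3: R2=4&3=0
after ADD R5, 4: R5=24+4=28
after ADD R0, 1: R0=9+1=10
CMP R0, 10  (cmp 10,10)
JNZ body: not taken
STORE R2, [4] → M[4]=0
halt.

0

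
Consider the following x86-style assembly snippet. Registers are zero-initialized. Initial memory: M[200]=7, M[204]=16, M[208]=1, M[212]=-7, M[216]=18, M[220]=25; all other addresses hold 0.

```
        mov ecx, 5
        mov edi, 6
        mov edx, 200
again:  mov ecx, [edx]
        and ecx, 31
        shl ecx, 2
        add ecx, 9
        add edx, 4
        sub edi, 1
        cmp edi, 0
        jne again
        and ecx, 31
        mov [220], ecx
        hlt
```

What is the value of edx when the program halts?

224

ecx=5
edi=6
edx=200
ecx=M[200]=7
ecx=7&31=7
ecx=7<<2=28
ecx=28+9=37
edx=200+4=204
edi=6-1=5
cmp edi, 0  (cmp 5,0)
jne again: taken
ecx=M[204]=16
ecx=16&31=16
ecx=16<<2=64
ecx=64+9=73
edx=204+4=208
edi=5-1=4
cmp edi, 0  (cmp 4,0)
jne again: taken
ecx=M[208]=1
ecx=1&31=1
ecx=1<<2=4
ecx=4+9=13
edx=208+4=212
edi=4-1=3
cmp edi, 0  (cmp 3,0)
jne again: taken
ecx=M[212]=-7
ecx=(-7)&31=25
ecx=25<<2=100
ecx=100+9=109
edx=212+4=216
edi=3-1=2
cmp edi, 0  (cmp 2,0)
jne again: taken
ecx=M[216]=18
ecx=18&31=18
ecx=18<<2=72
ecx=72+9=81
edx=216+4=220
edi=2-1=1
cmp edi, 0  (cmp 1,0)
jne again: taken
ecx=M[220]=25
ecx=25&31=25
ecx=25<<2=100
ecx=100+9=109
edx=220+4=224
edi=1-1=0
cmp edi, 0  (cmp 0,0)
jne again: not taken
ecx=109&31=13
mov [220], ecx → M[220]=13
halt.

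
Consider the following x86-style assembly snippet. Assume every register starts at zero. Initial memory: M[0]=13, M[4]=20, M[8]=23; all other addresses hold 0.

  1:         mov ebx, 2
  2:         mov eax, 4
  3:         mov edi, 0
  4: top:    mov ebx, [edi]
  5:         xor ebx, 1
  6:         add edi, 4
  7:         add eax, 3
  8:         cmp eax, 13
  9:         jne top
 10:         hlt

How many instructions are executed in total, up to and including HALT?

22

after mov ebx, 2: ebx=2
after mov eax, 4: eax=4
after mov edi, 0: edi=0
after mov ebx, [edi]: ebx=M[0]=13
after xor ebx, 1: ebx=13^1=12
after add edi, 4: edi=0+4=4
after add eax, 3: eax=4+3=7
cmp eax, 13  (cmp 7,13)
jne top: taken
after mov ebx, [edi]: ebx=M[4]=20
after xor ebx, 1: ebx=20^1=21
after add edi, 4: edi=4+4=8
after add eax, 3: eax=7+3=10
cmp eax, 13  (cmp 10,13)
jne top: taken
after mov ebx, [edi]: ebx=M[8]=23
after xor ebx, 1: ebx=23^1=22
after add edi, 4: edi=8+4=12
after add eax, 3: eax=10+3=13
cmp eax, 13  (cmp 13,13)
jne top: not taken
halt.
Total executed instructions: 22.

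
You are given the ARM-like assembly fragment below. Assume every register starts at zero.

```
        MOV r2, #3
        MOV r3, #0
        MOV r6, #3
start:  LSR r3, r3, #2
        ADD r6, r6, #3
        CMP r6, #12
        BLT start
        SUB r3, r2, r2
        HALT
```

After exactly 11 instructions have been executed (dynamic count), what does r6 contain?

MOV r2, #3 → r2=3
MOV r3, #0 → r3=0
MOV r6, #3 → r6=3
LSR r3, r3, #2 → r3=0>>2=0
ADD r6, r6, #3 → r6=3+3=6
CMP r6, #12  (cmp 6,12)
BLT start: taken
LSR r3, r3, #2 → r3=0>>2=0
ADD r6, r6, #3 → r6=6+3=9
CMP r6, #12  (cmp 9,12)
BLT start: taken
After step 11: r6 = 9.

9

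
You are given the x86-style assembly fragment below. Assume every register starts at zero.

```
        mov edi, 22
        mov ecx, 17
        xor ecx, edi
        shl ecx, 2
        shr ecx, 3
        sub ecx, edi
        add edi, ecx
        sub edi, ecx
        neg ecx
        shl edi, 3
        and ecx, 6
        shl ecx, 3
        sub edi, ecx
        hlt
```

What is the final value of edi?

160

after mov edi, 22: edi=22
after mov ecx, 17: ecx=17
after xor ecx, edi: ecx=17^22=7
after shl ecx, 2: ecx=7<<2=28
after shr ecx, 3: ecx=28>>3=3
after sub ecx, edi: ecx=3-22=-19
after add edi, ecx: edi=22+(-19)=3
after sub edi, ecx: edi=3-(-19)=22
after neg ecx: ecx=-(-19)=19
after shl edi, 3: edi=22<<3=176
after and ecx, 6: ecx=19&6=2
after shl ecx, 3: ecx=2<<3=16
after sub edi, ecx: edi=176-16=160
halt.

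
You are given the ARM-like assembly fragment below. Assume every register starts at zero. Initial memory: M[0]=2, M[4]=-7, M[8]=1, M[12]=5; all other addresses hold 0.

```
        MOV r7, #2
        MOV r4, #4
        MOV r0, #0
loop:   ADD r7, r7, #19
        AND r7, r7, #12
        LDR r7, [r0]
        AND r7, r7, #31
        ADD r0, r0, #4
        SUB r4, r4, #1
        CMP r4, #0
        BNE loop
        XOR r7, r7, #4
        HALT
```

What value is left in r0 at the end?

16

r7=2
r4=4
r0=0
r7=2+19=21
r7=21&12=4
r7=M[0]=2
r7=2&31=2
r0=0+4=4
r4=4-1=3
CMP r4, #0  (cmp 3,0)
BNE loop: taken
r7=2+19=21
r7=21&12=4
r7=M[4]=-7
r7=(-7)&31=25
r0=4+4=8
r4=3-1=2
CMP r4, #0  (cmp 2,0)
BNE loop: taken
r7=25+19=44
r7=44&12=12
r7=M[8]=1
r7=1&31=1
r0=8+4=12
r4=2-1=1
CMP r4, #0  (cmp 1,0)
BNE loop: taken
r7=1+19=20
r7=20&12=4
r7=M[12]=5
r7=5&31=5
r0=12+4=16
r4=1-1=0
CMP r4, #0  (cmp 0,0)
BNE loop: not taken
r7=5^4=1
halt.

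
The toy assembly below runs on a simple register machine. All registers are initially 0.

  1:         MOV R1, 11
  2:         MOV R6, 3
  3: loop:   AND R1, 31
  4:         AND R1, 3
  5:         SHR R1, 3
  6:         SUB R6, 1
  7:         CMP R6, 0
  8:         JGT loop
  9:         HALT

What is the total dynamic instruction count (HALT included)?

21

MOV R1, 11 → R1=11
MOV R6, 3 → R6=3
AND R1, 31 → R1=11&31=11
AND R1, 3 → R1=11&3=3
SHR R1, 3 → R1=3>>3=0
SUB R6, 1 → R6=3-1=2
CMP R6, 0  (cmp 2,0)
JGT loop: taken
AND R1, 31 → R1=0&31=0
AND R1, 3 → R1=0&3=0
SHR R1, 3 → R1=0>>3=0
SUB R6, 1 → R6=2-1=1
CMP R6, 0  (cmp 1,0)
JGT loop: taken
AND R1, 31 → R1=0&31=0
AND R1, 3 → R1=0&3=0
SHR R1, 3 → R1=0>>3=0
SUB R6, 1 → R6=1-1=0
CMP R6, 0  (cmp 0,0)
JGT loop: not taken
halt.
Total executed instructions: 21.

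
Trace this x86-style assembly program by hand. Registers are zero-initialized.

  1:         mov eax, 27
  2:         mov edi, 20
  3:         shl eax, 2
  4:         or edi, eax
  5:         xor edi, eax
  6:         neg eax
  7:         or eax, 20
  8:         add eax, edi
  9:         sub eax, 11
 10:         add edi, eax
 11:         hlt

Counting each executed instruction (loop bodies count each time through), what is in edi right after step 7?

mov eax, 27 → eax=27
mov edi, 20 → edi=20
shl eax, 2 → eax=27<<2=108
or edi, eax → edi=20|108=124
xor edi, eax → edi=124^108=16
neg eax → eax=-(108)=-108
or eax, 20 → eax=(-108)|20=-108
After step 7: edi = 16.

16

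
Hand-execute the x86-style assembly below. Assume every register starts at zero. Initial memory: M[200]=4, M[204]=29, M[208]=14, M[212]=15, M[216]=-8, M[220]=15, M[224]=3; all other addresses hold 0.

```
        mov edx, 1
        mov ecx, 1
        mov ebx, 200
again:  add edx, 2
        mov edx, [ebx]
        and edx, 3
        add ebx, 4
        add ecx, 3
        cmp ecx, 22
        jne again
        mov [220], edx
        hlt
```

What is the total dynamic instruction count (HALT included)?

54

edx=1
ecx=1
ebx=200
edx=1+2=3
edx=M[200]=4
edx=4&3=0
ebx=200+4=204
ecx=1+3=4
cmp ecx, 22  (cmp 4,22)
jne again: taken
edx=0+2=2
edx=M[204]=29
edx=29&3=1
ebx=204+4=208
ecx=4+3=7
cmp ecx, 22  (cmp 7,22)
jne again: taken
edx=1+2=3
edx=M[208]=14
edx=14&3=2
ebx=208+4=212
ecx=7+3=10
cmp ecx, 22  (cmp 10,22)
jne again: taken
edx=2+2=4
edx=M[212]=15
edx=15&3=3
ebx=212+4=216
ecx=10+3=13
cmp ecx, 22  (cmp 13,22)
jne again: taken
edx=3+2=5
edx=M[216]=-8
edx=(-8)&3=0
ebx=216+4=220
ecx=13+3=16
cmp ecx, 22  (cmp 16,22)
jne again: taken
edx=0+2=2
edx=M[220]=15
edx=15&3=3
ebx=220+4=224
ecx=16+3=19
cmp ecx, 22  (cmp 19,22)
jne again: taken
edx=3+2=5
edx=M[224]=3
edx=3&3=3
ebx=224+4=228
ecx=19+3=22
cmp ecx, 22  (cmp 22,22)
jne again: not taken
mov [220], edx → M[220]=3
halt.
Total executed instructions: 54.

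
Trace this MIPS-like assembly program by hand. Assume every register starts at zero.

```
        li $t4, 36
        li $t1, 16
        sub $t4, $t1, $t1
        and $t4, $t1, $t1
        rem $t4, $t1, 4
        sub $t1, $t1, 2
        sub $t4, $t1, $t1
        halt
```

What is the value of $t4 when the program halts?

0

after li $t4, 36: $t4=36
after li $t1, 16: $t1=16
after sub $t4, $t1, $t1: $t4=16-16=0
after and $t4, $t1, $t1: $t4=16&16=16
after rem $t4, $t1, 4: $t4=16%4=0
after sub $t1, $t1, 2: $t1=16-2=14
after sub $t4, $t1, $t1: $t4=14-14=0
halt.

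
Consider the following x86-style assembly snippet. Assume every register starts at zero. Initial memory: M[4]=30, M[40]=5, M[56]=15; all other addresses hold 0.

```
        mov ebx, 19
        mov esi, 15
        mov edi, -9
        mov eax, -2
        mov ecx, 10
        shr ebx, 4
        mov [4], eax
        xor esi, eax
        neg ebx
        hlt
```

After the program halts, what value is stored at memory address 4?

after mov ebx, 19: ebx=19
after mov esi, 15: esi=15
after mov edi, -9: edi=-9
after mov eax, -2: eax=-2
after mov ecx, 10: ecx=10
after shr ebx, 4: ebx=19>>4=1
mov [4], eax → M[4]=-2
after xor esi, eax: esi=15^(-2)=-15
after neg ebx: ebx=-(1)=-1
halt.

-2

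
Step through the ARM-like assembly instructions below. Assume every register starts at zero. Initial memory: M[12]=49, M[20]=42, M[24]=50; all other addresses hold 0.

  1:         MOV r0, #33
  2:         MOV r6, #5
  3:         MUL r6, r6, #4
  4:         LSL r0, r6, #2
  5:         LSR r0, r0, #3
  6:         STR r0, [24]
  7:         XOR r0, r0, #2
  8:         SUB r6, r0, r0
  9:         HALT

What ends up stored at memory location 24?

10

MOV r0, #33 → r0=33
MOV r6, #5 → r6=5
MUL r6, r6, #4 → r6=5*4=20
LSL r0, r6, #2 → r0=20<<2=80
LSR r0, r0, #3 → r0=80>>3=10
STR r0, [24] → M[24]=10
XOR r0, r0, #2 → r0=10^2=8
SUB r6, r0, r0 → r6=8-8=0
halt.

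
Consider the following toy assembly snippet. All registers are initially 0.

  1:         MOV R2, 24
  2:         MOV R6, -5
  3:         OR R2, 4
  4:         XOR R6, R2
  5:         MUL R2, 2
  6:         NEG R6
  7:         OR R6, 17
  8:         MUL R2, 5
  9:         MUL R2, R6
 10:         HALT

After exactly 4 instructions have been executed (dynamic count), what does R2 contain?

28

MOV R2, 24 → R2=24
MOV R6, -5 → R6=-5
OR R2, 4 → R2=24|4=28
XOR R6, R2 → R6=(-5)^28=-25
After step 4: R2 = 28.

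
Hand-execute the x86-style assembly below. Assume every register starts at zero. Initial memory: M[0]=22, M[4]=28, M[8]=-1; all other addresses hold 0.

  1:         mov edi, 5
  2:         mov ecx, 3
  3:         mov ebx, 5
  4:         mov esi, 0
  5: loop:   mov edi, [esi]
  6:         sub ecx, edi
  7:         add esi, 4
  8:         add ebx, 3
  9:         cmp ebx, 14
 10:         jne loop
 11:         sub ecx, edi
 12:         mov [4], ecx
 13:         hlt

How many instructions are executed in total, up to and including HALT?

mov edi, 5 → edi=5
mov ecx, 3 → ecx=3
mov ebx, 5 → ebx=5
mov esi, 0 → esi=0
mov edi, [esi] → edi=M[0]=22
sub ecx, edi → ecx=3-22=-19
add esi, 4 → esi=0+4=4
add ebx, 3 → ebx=5+3=8
cmp ebx, 14  (cmp 8,14)
jne loop: taken
mov edi, [esi] → edi=M[4]=28
sub ecx, edi → ecx=(-19)-28=-47
add esi, 4 → esi=4+4=8
add ebx, 3 → ebx=8+3=11
cmp ebx, 14  (cmp 11,14)
jne loop: taken
mov edi, [esi] → edi=M[8]=-1
sub ecx, edi → ecx=(-47)-(-1)=-46
add esi, 4 → esi=8+4=12
add ebx, 3 → ebx=11+3=14
cmp ebx, 14  (cmp 14,14)
jne loop: not taken
sub ecx, edi → ecx=(-46)-(-1)=-45
mov [4], ecx → M[4]=-45
halt.
Total executed instructions: 25.

25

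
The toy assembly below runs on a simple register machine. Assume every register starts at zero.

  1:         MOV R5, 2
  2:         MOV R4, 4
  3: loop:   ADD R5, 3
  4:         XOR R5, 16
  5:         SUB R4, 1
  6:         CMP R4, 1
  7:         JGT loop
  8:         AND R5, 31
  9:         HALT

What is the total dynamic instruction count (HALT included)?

19

R5=2
R4=4
R5=2+3=5
R5=5^16=21
R4=4-1=3
CMP R4, 1  (cmp 3,1)
JGT loop: taken
R5=21+3=24
R5=24^16=8
R4=3-1=2
CMP R4, 1  (cmp 2,1)
JGT loop: taken
R5=8+3=11
R5=11^16=27
R4=2-1=1
CMP R4, 1  (cmp 1,1)
JGT loop: not taken
R5=27&31=27
halt.
Total executed instructions: 19.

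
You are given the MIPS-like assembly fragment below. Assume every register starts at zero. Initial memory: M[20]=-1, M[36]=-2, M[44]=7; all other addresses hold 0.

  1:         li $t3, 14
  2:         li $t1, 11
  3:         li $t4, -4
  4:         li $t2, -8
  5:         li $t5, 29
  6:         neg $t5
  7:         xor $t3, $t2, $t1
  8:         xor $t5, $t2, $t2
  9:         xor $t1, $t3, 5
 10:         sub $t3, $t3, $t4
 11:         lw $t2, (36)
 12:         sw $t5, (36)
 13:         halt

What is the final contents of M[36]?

0

li $t3, 14 → $t3=14
li $t1, 11 → $t1=11
li $t4, -4 → $t4=-4
li $t2, -8 → $t2=-8
li $t5, 29 → $t5=29
neg $t5 → $t5=-(29)=-29
xor $t3, $t2, $t1 → $t3=(-8)^11=-13
xor $t5, $t2, $t2 → $t5=(-8)^(-8)=0
xor $t1, $t3, 5 → $t1=(-13)^5=-10
sub $t3, $t3, $t4 → $t3=(-13)-(-4)=-9
lw $t2, (36) → $t2=M[36]=-2
sw $t5, (36) → M[36]=0
halt.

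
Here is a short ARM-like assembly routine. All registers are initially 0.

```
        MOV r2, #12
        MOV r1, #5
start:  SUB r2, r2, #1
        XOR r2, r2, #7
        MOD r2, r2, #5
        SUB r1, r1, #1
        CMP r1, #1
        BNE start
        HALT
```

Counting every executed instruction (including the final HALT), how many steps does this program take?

27

after MOV r2, #12: r2=12
after MOV r1, #5: r1=5
after SUB r2, r2, #1: r2=12-1=11
after XOR r2, r2, #7: r2=11^7=12
after MOD r2, r2, #5: r2=12%5=2
after SUB r1, r1, #1: r1=5-1=4
CMP r1, #1  (cmp 4,1)
BNE start: taken
after SUB r2, r2, #1: r2=2-1=1
after XOR r2, r2, #7: r2=1^7=6
after MOD r2, r2, #5: r2=6%5=1
after SUB r1, r1, #1: r1=4-1=3
CMP r1, #1  (cmp 3,1)
BNE start: taken
after SUB r2, r2, #1: r2=1-1=0
after XOR r2, r2, #7: r2=0^7=7
after MOD r2, r2, #5: r2=7%5=2
after SUB r1, r1, #1: r1=3-1=2
CMP r1, #1  (cmp 2,1)
BNE start: taken
after SUB r2, r2, #1: r2=2-1=1
after XOR r2, r2, #7: r2=1^7=6
after MOD r2, r2, #5: r2=6%5=1
after SUB r1, r1, #1: r1=2-1=1
CMP r1, #1  (cmp 1,1)
BNE start: not taken
halt.
Total executed instructions: 27.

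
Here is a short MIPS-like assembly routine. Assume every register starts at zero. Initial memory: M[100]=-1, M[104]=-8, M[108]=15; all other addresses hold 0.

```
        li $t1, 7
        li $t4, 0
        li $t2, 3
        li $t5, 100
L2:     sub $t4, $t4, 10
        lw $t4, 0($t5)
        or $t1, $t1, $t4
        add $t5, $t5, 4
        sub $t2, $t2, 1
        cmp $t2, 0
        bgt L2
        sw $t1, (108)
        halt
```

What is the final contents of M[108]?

li $t1, 7 → $t1=7
li $t4, 0 → $t4=0
li $t2, 3 → $t2=3
li $t5, 100 → $t5=100
sub $t4, $t4, 10 → $t4=0-10=-10
lw $t4, 0($t5) → $t4=M[100]=-1
or $t1, $t1, $t4 → $t1=7|(-1)=-1
add $t5, $t5, 4 → $t5=100+4=104
sub $t2, $t2, 1 → $t2=3-1=2
cmp $t2, 0  (cmp 2,0)
bgt L2: taken
sub $t4, $t4, 10 → $t4=(-1)-10=-11
lw $t4, 0($t5) → $t4=M[104]=-8
or $t1, $t1, $t4 → $t1=(-1)|(-8)=-1
add $t5, $t5, 4 → $t5=104+4=108
sub $t2, $t2, 1 → $t2=2-1=1
cmp $t2, 0  (cmp 1,0)
bgt L2: taken
sub $t4, $t4, 10 → $t4=(-8)-10=-18
lw $t4, 0($t5) → $t4=M[108]=15
or $t1, $t1, $t4 → $t1=(-1)|15=-1
add $t5, $t5, 4 → $t5=108+4=112
sub $t2, $t2, 1 → $t2=1-1=0
cmp $t2, 0  (cmp 0,0)
bgt L2: not taken
sw $t1, (108) → M[108]=-1
halt.

-1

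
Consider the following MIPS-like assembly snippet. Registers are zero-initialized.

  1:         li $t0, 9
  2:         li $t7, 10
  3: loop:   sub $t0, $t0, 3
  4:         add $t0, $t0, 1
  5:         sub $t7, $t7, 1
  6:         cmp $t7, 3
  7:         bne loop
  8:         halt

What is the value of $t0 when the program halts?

-5

li $t0, 9 → $t0=9
li $t7, 10 → $t7=10
sub $t0, $t0, 3 → $t0=9-3=6
add $t0, $t0, 1 → $t0=6+1=7
sub $t7, $t7, 1 → $t7=10-1=9
cmp $t7, 3  (cmp 9,3)
bne loop: taken
sub $t0, $t0, 3 → $t0=7-3=4
add $t0, $t0, 1 → $t0=4+1=5
sub $t7, $t7, 1 → $t7=9-1=8
cmp $t7, 3  (cmp 8,3)
bne loop: taken
sub $t0, $t0, 3 → $t0=5-3=2
add $t0, $t0, 1 → $t0=2+1=3
sub $t7, $t7, 1 → $t7=8-1=7
cmp $t7, 3  (cmp 7,3)
bne loop: taken
sub $t0, $t0, 3 → $t0=3-3=0
add $t0, $t0, 1 → $t0=0+1=1
sub $t7, $t7, 1 → $t7=7-1=6
cmp $t7, 3  (cmp 6,3)
bne loop: taken
sub $t0, $t0, 3 → $t0=1-3=-2
add $t0, $t0, 1 → $t0=(-2)+1=-1
sub $t7, $t7, 1 → $t7=6-1=5
cmp $t7, 3  (cmp 5,3)
bne loop: taken
sub $t0, $t0, 3 → $t0=(-1)-3=-4
add $t0, $t0, 1 → $t0=(-4)+1=-3
sub $t7, $t7, 1 → $t7=5-1=4
cmp $t7, 3  (cmp 4,3)
bne loop: taken
sub $t0, $t0, 3 → $t0=(-3)-3=-6
add $t0, $t0, 1 → $t0=(-6)+1=-5
sub $t7, $t7, 1 → $t7=4-1=3
cmp $t7, 3  (cmp 3,3)
bne loop: not taken
halt.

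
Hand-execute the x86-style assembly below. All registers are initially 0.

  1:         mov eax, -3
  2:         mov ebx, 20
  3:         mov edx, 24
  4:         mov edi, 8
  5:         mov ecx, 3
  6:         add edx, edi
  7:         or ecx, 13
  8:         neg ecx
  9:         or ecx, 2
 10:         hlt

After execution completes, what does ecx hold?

-13

mov eax, -3 → eax=-3
mov ebx, 20 → ebx=20
mov edx, 24 → edx=24
mov edi, 8 → edi=8
mov ecx, 3 → ecx=3
add edx, edi → edx=24+8=32
or ecx, 13 → ecx=3|13=15
neg ecx → ecx=-(15)=-15
or ecx, 2 → ecx=(-15)|2=-13
halt.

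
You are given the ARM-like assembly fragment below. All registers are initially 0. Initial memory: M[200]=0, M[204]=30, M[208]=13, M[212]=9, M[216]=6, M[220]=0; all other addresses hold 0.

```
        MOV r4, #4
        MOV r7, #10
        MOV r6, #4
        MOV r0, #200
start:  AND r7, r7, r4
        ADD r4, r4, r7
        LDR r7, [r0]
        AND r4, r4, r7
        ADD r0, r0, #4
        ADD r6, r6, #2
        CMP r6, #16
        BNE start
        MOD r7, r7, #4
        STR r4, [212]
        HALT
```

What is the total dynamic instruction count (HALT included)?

r4=4
r7=10
r6=4
r0=200
r7=10&4=0
r4=4+0=4
r7=M[200]=0
r4=4&0=0
r0=200+4=204
r6=4+2=6
CMP r6, #16  (cmp 6,16)
BNE start: taken
r7=0&0=0
r4=0+0=0
r7=M[204]=30
r4=0&30=0
r0=204+4=208
r6=6+2=8
CMP r6, #16  (cmp 8,16)
BNE start: taken
r7=30&0=0
r4=0+0=0
r7=M[208]=13
r4=0&13=0
r0=208+4=212
r6=8+2=10
CMP r6, #16  (cmp 10,16)
BNE start: taken
r7=13&0=0
r4=0+0=0
r7=M[212]=9
r4=0&9=0
r0=212+4=216
r6=10+2=12
CMP r6, #16  (cmp 12,16)
BNE start: taken
r7=9&0=0
r4=0+0=0
r7=M[216]=6
r4=0&6=0
r0=216+4=220
r6=12+2=14
CMP r6, #16  (cmp 14,16)
BNE start: taken
r7=6&0=0
r4=0+0=0
r7=M[220]=0
r4=0&0=0
r0=220+4=224
r6=14+2=16
CMP r6, #16  (cmp 16,16)
BNE start: not taken
r7=0%4=0
STR r4, [212] → M[212]=0
halt.
Total executed instructions: 55.

55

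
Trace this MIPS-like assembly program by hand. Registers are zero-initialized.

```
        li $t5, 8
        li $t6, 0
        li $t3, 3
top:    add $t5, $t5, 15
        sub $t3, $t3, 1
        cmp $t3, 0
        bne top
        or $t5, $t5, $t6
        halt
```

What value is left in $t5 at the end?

53

$t5=8
$t6=0
$t3=3
$t5=8+15=23
$t3=3-1=2
cmp $t3, 0  (cmp 2,0)
bne top: taken
$t5=23+15=38
$t3=2-1=1
cmp $t3, 0  (cmp 1,0)
bne top: taken
$t5=38+15=53
$t3=1-1=0
cmp $t3, 0  (cmp 0,0)
bne top: not taken
$t5=53|0=53
halt.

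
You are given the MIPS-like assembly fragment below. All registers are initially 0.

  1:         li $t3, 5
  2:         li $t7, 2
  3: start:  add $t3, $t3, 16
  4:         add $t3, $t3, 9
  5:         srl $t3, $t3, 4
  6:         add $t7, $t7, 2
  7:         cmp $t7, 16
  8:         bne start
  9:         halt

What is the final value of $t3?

after li $t3, 5: $t3=5
after li $t7, 2: $t7=2
after add $t3, $t3, 16: $t3=5+16=21
after add $t3, $t3, 9: $t3=21+9=30
after srl $t3, $t3, 4: $t3=30>>4=1
after add $t7, $t7, 2: $t7=2+2=4
cmp $t7, 16  (cmp 4,16)
bne start: taken
after add $t3, $t3, 16: $t3=1+16=17
after add $t3, $t3, 9: $t3=17+9=26
after srl $t3, $t3, 4: $t3=26>>4=1
after add $t7, $t7, 2: $t7=4+2=6
cmp $t7, 16  (cmp 6,16)
bne start: taken
after add $t3, $t3, 16: $t3=1+16=17
after add $t3, $t3, 9: $t3=17+9=26
after srl $t3, $t3, 4: $t3=26>>4=1
after add $t7, $t7, 2: $t7=6+2=8
cmp $t7, 16  (cmp 8,16)
bne start: taken
after add $t3, $t3, 16: $t3=1+16=17
after add $t3, $t3, 9: $t3=17+9=26
after srl $t3, $t3, 4: $t3=26>>4=1
after add $t7, $t7, 2: $t7=8+2=10
cmp $t7, 16  (cmp 10,16)
bne start: taken
after add $t3, $t3, 16: $t3=1+16=17
after add $t3, $t3, 9: $t3=17+9=26
after srl $t3, $t3, 4: $t3=26>>4=1
after add $t7, $t7, 2: $t7=10+2=12
cmp $t7, 16  (cmp 12,16)
bne start: taken
after add $t3, $t3, 16: $t3=1+16=17
after add $t3, $t3, 9: $t3=17+9=26
after srl $t3, $t3, 4: $t3=26>>4=1
after add $t7, $t7, 2: $t7=12+2=14
cmp $t7, 16  (cmp 14,16)
bne start: taken
after add $t3, $t3, 16: $t3=1+16=17
after add $t3, $t3, 9: $t3=17+9=26
after srl $t3, $t3, 4: $t3=26>>4=1
after add $t7, $t7, 2: $t7=14+2=16
cmp $t7, 16  (cmp 16,16)
bne start: not taken
halt.

1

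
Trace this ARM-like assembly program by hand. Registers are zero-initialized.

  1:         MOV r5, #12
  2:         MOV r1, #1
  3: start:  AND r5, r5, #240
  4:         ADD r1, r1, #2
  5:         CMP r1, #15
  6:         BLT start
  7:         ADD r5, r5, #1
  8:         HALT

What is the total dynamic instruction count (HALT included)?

r5=12
r1=1
r5=12&240=0
r1=1+2=3
CMP r1, #15  (cmp 3,15)
BLT start: taken
r5=0&240=0
r1=3+2=5
CMP r1, #15  (cmp 5,15)
BLT start: taken
r5=0&240=0
r1=5+2=7
CMP r1, #15  (cmp 7,15)
BLT start: taken
r5=0&240=0
r1=7+2=9
CMP r1, #15  (cmp 9,15)
BLT start: taken
r5=0&240=0
r1=9+2=11
CMP r1, #15  (cmp 11,15)
BLT start: taken
r5=0&240=0
r1=11+2=13
CMP r1, #15  (cmp 13,15)
BLT start: taken
r5=0&240=0
r1=13+2=15
CMP r1, #15  (cmp 15,15)
BLT start: not taken
r5=0+1=1
halt.
Total executed instructions: 32.

32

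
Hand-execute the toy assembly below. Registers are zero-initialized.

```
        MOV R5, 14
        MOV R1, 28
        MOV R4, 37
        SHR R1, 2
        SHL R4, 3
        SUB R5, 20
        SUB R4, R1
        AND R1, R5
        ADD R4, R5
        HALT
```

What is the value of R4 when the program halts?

after MOV R5, 14: R5=14
after MOV R1, 28: R1=28
after MOV R4, 37: R4=37
after SHR R1, 2: R1=28>>2=7
after SHL R4, 3: R4=37<<3=296
after SUB R5, 20: R5=14-20=-6
after SUB R4, R1: R4=296-7=289
after AND R1, R5: R1=7&(-6)=2
after ADD R4, R5: R4=289+(-6)=283
halt.

283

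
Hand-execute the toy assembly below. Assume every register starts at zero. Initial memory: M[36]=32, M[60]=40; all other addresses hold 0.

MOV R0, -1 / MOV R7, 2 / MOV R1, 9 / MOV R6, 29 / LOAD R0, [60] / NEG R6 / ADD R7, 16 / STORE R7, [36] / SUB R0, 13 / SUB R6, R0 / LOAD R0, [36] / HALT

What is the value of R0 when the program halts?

R0=-1
R7=2
R1=9
R6=29
R0=M[60]=40
R6=-(29)=-29
R7=2+16=18
STORE R7, [36] → M[36]=18
R0=40-13=27
R6=(-29)-27=-56
R0=M[36]=18
halt.

18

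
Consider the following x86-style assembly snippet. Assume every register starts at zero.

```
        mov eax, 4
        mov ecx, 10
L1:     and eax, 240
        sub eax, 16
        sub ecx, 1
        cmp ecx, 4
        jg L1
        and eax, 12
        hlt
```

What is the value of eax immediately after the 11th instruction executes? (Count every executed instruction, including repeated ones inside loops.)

mov eax, 4 → eax=4
mov ecx, 10 → ecx=10
and eax, 240 → eax=4&240=0
sub eax, 16 → eax=0-16=-16
sub ecx, 1 → ecx=10-1=9
cmp ecx, 4  (cmp 9,4)
jg L1: taken
and eax, 240 → eax=(-16)&240=240
sub eax, 16 → eax=240-16=224
sub ecx, 1 → ecx=9-1=8
cmp ecx, 4  (cmp 8,4)
After step 11: eax = 224.

224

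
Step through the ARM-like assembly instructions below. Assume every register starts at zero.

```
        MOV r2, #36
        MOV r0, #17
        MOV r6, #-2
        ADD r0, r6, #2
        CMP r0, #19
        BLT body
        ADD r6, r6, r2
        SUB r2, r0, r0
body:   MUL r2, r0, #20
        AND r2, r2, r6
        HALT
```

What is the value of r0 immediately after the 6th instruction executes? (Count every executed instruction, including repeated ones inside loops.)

0

MOV r2, #36 → r2=36
MOV r0, #17 → r0=17
MOV r6, #-2 → r6=-2
ADD r0, r6, #2 → r0=(-2)+2=0
CMP r0, #19  (cmp 0,19)
BLT body: taken
After step 6: r0 = 0.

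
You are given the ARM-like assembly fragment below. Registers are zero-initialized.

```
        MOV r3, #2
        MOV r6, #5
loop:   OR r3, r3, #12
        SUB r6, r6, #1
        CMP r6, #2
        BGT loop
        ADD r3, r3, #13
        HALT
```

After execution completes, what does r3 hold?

27

MOV r3, #2 → r3=2
MOV r6, #5 → r6=5
OR r3, r3, #12 → r3=2|12=14
SUB r6, r6, #1 → r6=5-1=4
CMP r6, #2  (cmp 4,2)
BGT loop: taken
OR r3, r3, #12 → r3=14|12=14
SUB r6, r6, #1 → r6=4-1=3
CMP r6, #2  (cmp 3,2)
BGT loop: taken
OR r3, r3, #12 → r3=14|12=14
SUB r6, r6, #1 → r6=3-1=2
CMP r6, #2  (cmp 2,2)
BGT loop: not taken
ADD r3, r3, #13 → r3=14+13=27
halt.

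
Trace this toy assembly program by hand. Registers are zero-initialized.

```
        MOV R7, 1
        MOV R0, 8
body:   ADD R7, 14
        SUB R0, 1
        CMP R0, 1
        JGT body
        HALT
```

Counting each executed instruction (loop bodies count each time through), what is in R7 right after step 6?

15

R7=1
R0=8
R7=1+14=15
R0=8-1=7
CMP R0, 1  (cmp 7,1)
JGT body: taken
After step 6: R7 = 15.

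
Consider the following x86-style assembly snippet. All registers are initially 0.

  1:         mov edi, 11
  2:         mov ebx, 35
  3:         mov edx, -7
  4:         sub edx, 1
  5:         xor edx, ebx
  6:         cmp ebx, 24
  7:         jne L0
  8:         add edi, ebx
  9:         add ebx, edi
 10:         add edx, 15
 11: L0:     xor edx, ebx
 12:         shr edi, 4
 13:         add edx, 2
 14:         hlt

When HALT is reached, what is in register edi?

edi=11
ebx=35
edx=-7
edx=(-7)-1=-8
edx=(-8)^35=-37
cmp ebx, 24  (cmp 35,24)
jne L0: taken
edx=(-37)^35=-8
edi=11>>4=0
edx=(-8)+2=-6
halt.

0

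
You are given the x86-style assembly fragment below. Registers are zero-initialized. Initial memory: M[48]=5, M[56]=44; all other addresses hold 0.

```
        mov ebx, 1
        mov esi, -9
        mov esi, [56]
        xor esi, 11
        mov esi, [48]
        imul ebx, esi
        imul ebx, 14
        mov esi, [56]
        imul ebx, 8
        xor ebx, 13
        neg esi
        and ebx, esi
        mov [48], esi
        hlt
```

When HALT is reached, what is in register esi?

-44

after mov ebx, 1: ebx=1
after mov esi, -9: esi=-9
after mov esi, [56]: esi=M[56]=44
after xor esi, 11: esi=44^11=39
after mov esi, [48]: esi=M[48]=5
after imul ebx, esi: ebx=1*5=5
after imul ebx, 14: ebx=5*14=70
after mov esi, [56]: esi=M[56]=44
after imul ebx, 8: ebx=70*8=560
after xor ebx, 13: ebx=560^13=573
after neg esi: esi=-(44)=-44
after and ebx, esi: ebx=573&(-44)=532
mov [48], esi → M[48]=-44
halt.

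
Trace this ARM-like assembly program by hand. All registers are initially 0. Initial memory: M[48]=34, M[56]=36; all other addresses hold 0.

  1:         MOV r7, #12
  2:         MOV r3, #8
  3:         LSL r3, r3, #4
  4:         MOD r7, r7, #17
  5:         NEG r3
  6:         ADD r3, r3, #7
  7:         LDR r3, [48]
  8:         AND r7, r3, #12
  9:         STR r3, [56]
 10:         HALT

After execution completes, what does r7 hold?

0

after MOV r7, #12: r7=12
after MOV r3, #8: r3=8
after LSL r3, r3, #4: r3=8<<4=128
after MOD r7, r7, #17: r7=12%17=12
after NEG r3: r3=-(128)=-128
after ADD r3, r3, #7: r3=(-128)+7=-121
after LDR r3, [48]: r3=M[48]=34
after AND r7, r3, #12: r7=34&12=0
STR r3, [56] → M[56]=34
halt.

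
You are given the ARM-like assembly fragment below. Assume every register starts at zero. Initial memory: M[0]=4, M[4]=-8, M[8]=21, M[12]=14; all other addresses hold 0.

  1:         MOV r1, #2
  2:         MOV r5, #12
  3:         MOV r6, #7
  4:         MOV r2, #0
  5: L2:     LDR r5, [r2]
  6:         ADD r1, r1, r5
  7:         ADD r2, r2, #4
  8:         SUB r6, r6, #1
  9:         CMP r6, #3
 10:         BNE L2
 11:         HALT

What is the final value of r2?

MOV r1, #2 → r1=2
MOV r5, #12 → r5=12
MOV r6, #7 → r6=7
MOV r2, #0 → r2=0
LDR r5, [r2] → r5=M[0]=4
ADD r1, r1, r5 → r1=2+4=6
ADD r2, r2, #4 → r2=0+4=4
SUB r6, r6, #1 → r6=7-1=6
CMP r6, #3  (cmp 6,3)
BNE L2: taken
LDR r5, [r2] → r5=M[4]=-8
ADD r1, r1, r5 → r1=6+(-8)=-2
ADD r2, r2, #4 → r2=4+4=8
SUB r6, r6, #1 → r6=6-1=5
CMP r6, #3  (cmp 5,3)
BNE L2: taken
LDR r5, [r2] → r5=M[8]=21
ADD r1, r1, r5 → r1=(-2)+21=19
ADD r2, r2, #4 → r2=8+4=12
SUB r6, r6, #1 → r6=5-1=4
CMP r6, #3  (cmp 4,3)
BNE L2: taken
LDR r5, [r2] → r5=M[12]=14
ADD r1, r1, r5 → r1=19+14=33
ADD r2, r2, #4 → r2=12+4=16
SUB r6, r6, #1 → r6=4-1=3
CMP r6, #3  (cmp 3,3)
BNE L2: not taken
halt.

16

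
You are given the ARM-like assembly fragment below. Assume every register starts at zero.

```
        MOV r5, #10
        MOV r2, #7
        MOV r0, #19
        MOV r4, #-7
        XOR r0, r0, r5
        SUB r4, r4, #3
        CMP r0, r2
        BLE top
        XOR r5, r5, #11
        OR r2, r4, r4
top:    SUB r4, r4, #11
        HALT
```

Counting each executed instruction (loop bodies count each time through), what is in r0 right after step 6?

MOV r5, #10 → r5=10
MOV r2, #7 → r2=7
MOV r0, #19 → r0=19
MOV r4, #-7 → r4=-7
XOR r0, r0, r5 → r0=19^10=25
SUB r4, r4, #3 → r4=(-7)-3=-10
After step 6: r0 = 25.

25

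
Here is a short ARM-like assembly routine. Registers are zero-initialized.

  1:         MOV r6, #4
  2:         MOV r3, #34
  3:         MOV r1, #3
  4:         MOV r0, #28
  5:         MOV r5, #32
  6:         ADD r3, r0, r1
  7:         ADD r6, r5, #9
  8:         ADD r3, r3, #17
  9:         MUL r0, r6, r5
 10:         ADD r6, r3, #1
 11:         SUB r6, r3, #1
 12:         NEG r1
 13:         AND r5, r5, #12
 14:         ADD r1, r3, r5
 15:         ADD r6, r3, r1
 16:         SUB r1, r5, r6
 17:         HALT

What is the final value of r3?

48

after MOV r6, #4: r6=4
after MOV r3, #34: r3=34
after MOV r1, #3: r1=3
after MOV r0, #28: r0=28
after MOV r5, #32: r5=32
after ADD r3, r0, r1: r3=28+3=31
after ADD r6, r5, #9: r6=32+9=41
after ADD r3, r3, #17: r3=31+17=48
after MUL r0, r6, r5: r0=41*32=1312
after ADD r6, r3, #1: r6=48+1=49
after SUB r6, r3, #1: r6=48-1=47
after NEG r1: r1=-(3)=-3
after AND r5, r5, #12: r5=32&12=0
after ADD r1, r3, r5: r1=48+0=48
after ADD r6, r3, r1: r6=48+48=96
after SUB r1, r5, r6: r1=0-96=-96
halt.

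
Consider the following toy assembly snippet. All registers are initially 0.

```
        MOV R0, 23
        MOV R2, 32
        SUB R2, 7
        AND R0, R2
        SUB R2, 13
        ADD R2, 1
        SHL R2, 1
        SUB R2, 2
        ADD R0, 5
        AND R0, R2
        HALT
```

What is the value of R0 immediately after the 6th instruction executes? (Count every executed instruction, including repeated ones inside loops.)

MOV R0, 23 → R0=23
MOV R2, 32 → R2=32
SUB R2, 7 → R2=32-7=25
AND R0, R2 → R0=23&25=17
SUB R2, 13 → R2=25-13=12
ADD R2, 1 → R2=12+1=13
After step 6: R0 = 17.

17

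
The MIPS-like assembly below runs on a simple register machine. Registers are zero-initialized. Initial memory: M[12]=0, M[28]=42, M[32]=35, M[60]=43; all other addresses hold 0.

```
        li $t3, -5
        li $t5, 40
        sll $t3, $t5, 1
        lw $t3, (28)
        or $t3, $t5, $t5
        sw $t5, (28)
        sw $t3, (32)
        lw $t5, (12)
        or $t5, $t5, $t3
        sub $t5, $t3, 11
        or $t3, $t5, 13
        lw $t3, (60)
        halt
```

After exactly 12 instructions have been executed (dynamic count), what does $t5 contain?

29

$t3=-5
$t5=40
$t3=40<<1=80
$t3=M[28]=42
$t3=40|40=40
sw $t5, (28) → M[28]=40
sw $t3, (32) → M[32]=40
$t5=M[12]=0
$t5=0|40=40
$t5=40-11=29
$t3=29|13=29
$t3=M[60]=43
After step 12: $t5 = 29.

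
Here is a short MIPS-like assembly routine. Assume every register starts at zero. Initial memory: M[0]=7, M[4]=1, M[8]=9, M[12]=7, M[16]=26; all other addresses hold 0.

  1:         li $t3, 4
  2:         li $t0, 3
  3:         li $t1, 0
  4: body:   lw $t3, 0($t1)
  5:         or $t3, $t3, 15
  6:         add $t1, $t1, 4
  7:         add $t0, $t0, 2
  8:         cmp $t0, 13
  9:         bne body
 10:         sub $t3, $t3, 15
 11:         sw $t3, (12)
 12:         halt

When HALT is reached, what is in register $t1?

$t3=4
$t0=3
$t1=0
$t3=M[0]=7
$t3=7|15=15
$t1=0+4=4
$t0=3+2=5
cmp $t0, 13  (cmp 5,13)
bne body: taken
$t3=M[4]=1
$t3=1|15=15
$t1=4+4=8
$t0=5+2=7
cmp $t0, 13  (cmp 7,13)
bne body: taken
$t3=M[8]=9
$t3=9|15=15
$t1=8+4=12
$t0=7+2=9
cmp $t0, 13  (cmp 9,13)
bne body: taken
$t3=M[12]=7
$t3=7|15=15
$t1=12+4=16
$t0=9+2=11
cmp $t0, 13  (cmp 11,13)
bne body: taken
$t3=M[16]=26
$t3=26|15=31
$t1=16+4=20
$t0=11+2=13
cmp $t0, 13  (cmp 13,13)
bne body: not taken
$t3=31-15=16
sw $t3, (12) → M[12]=16
halt.

20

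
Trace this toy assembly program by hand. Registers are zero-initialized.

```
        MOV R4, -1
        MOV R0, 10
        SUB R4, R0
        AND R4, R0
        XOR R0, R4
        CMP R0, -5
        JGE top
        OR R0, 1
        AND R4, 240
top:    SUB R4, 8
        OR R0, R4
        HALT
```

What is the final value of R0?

-6

after MOV R4, -1: R4=-1
after MOV R0, 10: R0=10
after SUB R4, R0: R4=(-1)-10=-11
after AND R4, R0: R4=(-11)&10=0
after XOR R0, R4: R0=10^0=10
CMP R0, -5  (cmp 10,-5)
JGE top: taken
after SUB R4, 8: R4=0-8=-8
after OR R0, R4: R0=10|(-8)=-6
halt.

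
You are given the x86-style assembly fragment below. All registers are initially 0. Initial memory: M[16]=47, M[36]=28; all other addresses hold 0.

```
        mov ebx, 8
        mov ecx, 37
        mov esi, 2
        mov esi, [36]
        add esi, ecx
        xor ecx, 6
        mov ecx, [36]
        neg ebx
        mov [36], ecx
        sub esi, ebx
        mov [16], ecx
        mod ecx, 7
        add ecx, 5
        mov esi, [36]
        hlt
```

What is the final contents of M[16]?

mov ebx, 8 → ebx=8
mov ecx, 37 → ecx=37
mov esi, 2 → esi=2
mov esi, [36] → esi=M[36]=28
add esi, ecx → esi=28+37=65
xor ecx, 6 → ecx=37^6=35
mov ecx, [36] → ecx=M[36]=28
neg ebx → ebx=-(8)=-8
mov [36], ecx → M[36]=28
sub esi, ebx → esi=65-(-8)=73
mov [16], ecx → M[16]=28
mod ecx, 7 → ecx=28%7=0
add ecx, 5 → ecx=0+5=5
mov esi, [36] → esi=M[36]=28
halt.

28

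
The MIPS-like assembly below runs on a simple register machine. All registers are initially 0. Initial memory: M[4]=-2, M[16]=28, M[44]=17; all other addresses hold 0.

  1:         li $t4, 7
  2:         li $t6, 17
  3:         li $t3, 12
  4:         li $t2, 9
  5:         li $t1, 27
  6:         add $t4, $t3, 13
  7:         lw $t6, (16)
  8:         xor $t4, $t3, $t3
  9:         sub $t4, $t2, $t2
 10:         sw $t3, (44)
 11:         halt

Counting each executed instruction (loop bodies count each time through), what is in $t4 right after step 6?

$t4=7
$t6=17
$t3=12
$t2=9
$t1=27
$t4=12+13=25
After step 6: $t4 = 25.

25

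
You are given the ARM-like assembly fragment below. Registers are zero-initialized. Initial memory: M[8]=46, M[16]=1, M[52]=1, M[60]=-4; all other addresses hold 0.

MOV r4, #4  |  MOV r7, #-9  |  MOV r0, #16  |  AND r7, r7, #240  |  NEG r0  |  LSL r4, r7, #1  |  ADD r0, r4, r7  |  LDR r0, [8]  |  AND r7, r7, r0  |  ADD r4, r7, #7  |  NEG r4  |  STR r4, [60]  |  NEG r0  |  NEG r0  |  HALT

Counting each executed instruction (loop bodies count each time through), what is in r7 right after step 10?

r4=4
r7=-9
r0=16
r7=(-9)&240=240
r0=-(16)=-16
r4=240<<1=480
r0=480+240=720
r0=M[8]=46
r7=240&46=32
r4=32+7=39
After step 10: r7 = 32.

32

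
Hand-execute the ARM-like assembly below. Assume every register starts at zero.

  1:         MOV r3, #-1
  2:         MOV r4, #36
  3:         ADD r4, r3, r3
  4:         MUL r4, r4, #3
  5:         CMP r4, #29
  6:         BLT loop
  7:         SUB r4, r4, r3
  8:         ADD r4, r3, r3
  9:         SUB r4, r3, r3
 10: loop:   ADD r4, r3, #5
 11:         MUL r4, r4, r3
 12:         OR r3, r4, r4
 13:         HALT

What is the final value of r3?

-4

r3=-1
r4=36
r4=(-1)+(-1)=-2
r4=(-2)*3=-6
CMP r4, #29  (cmp -6,29)
BLT loop: taken
r4=(-1)+5=4
r4=4*(-1)=-4
r3=(-4)|(-4)=-4
halt.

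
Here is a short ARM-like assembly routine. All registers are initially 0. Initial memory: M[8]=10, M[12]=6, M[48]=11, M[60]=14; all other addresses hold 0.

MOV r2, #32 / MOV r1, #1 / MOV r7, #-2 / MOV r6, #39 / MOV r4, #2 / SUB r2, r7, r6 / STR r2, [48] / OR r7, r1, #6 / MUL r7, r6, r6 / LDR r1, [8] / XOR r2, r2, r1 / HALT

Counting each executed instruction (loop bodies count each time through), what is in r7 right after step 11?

1521

r2=32
r1=1
r7=-2
r6=39
r4=2
r2=(-2)-39=-41
STR r2, [48] → M[48]=-41
r7=1|6=7
r7=39*39=1521
r1=M[8]=10
r2=(-41)^10=-35
After step 11: r7 = 1521.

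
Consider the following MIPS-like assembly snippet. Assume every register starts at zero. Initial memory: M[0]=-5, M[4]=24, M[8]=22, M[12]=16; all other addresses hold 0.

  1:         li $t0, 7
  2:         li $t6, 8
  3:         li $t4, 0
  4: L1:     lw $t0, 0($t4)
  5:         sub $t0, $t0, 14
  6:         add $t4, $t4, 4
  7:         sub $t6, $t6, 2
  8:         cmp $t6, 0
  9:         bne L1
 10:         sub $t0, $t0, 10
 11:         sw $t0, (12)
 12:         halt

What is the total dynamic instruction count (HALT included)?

30

after li $t0, 7: $t0=7
after li $t6, 8: $t6=8
after li $t4, 0: $t4=0
after lw $t0, 0($t4): $t0=M[0]=-5
after sub $t0, $t0, 14: $t0=(-5)-14=-19
after add $t4, $t4, 4: $t4=0+4=4
after sub $t6, $t6, 2: $t6=8-2=6
cmp $t6, 0  (cmp 6,0)
bne L1: taken
after lw $t0, 0($t4): $t0=M[4]=24
after sub $t0, $t0, 14: $t0=24-14=10
after add $t4, $t4, 4: $t4=4+4=8
after sub $t6, $t6, 2: $t6=6-2=4
cmp $t6, 0  (cmp 4,0)
bne L1: taken
after lw $t0, 0($t4): $t0=M[8]=22
after sub $t0, $t0, 14: $t0=22-14=8
after add $t4, $t4, 4: $t4=8+4=12
after sub $t6, $t6, 2: $t6=4-2=2
cmp $t6, 0  (cmp 2,0)
bne L1: taken
after lw $t0, 0($t4): $t0=M[12]=16
after sub $t0, $t0, 14: $t0=16-14=2
after add $t4, $t4, 4: $t4=12+4=16
after sub $t6, $t6, 2: $t6=2-2=0
cmp $t6, 0  (cmp 0,0)
bne L1: not taken
after sub $t0, $t0, 10: $t0=2-10=-8
sw $t0, (12) → M[12]=-8
halt.
Total executed instructions: 30.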